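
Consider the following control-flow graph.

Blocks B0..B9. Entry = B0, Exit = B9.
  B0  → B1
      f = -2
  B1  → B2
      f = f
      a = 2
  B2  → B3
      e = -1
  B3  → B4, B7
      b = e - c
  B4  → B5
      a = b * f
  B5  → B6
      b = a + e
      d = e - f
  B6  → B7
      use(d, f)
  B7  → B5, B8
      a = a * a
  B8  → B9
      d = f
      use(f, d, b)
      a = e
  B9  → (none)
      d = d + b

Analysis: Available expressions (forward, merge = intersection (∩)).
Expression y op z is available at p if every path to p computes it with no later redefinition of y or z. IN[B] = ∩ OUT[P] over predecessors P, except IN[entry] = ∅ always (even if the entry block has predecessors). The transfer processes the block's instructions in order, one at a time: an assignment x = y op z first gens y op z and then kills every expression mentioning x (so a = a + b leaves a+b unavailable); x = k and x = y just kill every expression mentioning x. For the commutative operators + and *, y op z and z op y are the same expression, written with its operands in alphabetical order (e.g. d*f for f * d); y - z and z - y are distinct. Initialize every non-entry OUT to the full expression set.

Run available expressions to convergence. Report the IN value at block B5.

Per-block solution:
  B0: | IN={} | OUT={}
  B1: | IN={} | OUT={}
  B2: | IN={} | OUT={}
  B3: | IN={} | OUT={e-c}
  B4: | IN={e-c} | OUT={b*f, e-c}
  B5: | IN={e-c} | OUT={a+e, e-c, e-f}
  B6: | IN={a+e, e-c, e-f} | OUT={a+e, e-c, e-f}
  B7: | IN={e-c} | OUT={e-c}
  B8: | IN={e-c} | OUT={e-c}
  B9: | IN={e-c} | OUT={e-c}

Merge at B5: IN[B5] = OUT[B4] ∩ OUT[B7] = {e-c}

Answer: {e-c}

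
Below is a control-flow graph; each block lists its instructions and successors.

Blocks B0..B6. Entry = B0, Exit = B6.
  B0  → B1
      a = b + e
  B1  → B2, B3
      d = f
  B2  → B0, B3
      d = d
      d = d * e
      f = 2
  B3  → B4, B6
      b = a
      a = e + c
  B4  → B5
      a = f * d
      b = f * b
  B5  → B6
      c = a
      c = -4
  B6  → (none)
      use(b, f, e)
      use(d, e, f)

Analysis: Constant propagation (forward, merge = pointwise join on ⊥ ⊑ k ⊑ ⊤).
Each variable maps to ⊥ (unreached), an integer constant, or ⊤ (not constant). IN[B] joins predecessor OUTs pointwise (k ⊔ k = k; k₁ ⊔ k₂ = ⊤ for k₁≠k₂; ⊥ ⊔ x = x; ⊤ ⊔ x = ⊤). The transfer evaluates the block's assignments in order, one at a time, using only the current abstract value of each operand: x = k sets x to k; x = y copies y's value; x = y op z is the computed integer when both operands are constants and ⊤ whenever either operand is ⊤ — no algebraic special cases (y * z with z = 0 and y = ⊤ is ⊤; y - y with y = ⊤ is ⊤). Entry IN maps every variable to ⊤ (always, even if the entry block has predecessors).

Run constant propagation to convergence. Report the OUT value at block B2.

Converged values:
  B0: | IN=(all ⊤) | OUT=(all ⊤)
  B1: | IN=(all ⊤) | OUT=(all ⊤)
  B2: | IN=(all ⊤) | OUT={f:2; rest ⊤}
  B3: | IN=(all ⊤) | OUT=(all ⊤)
  B4: | IN=(all ⊤) | OUT=(all ⊤)
  B5: | IN=(all ⊤) | OUT={c:-4; rest ⊤}
  B6: | IN=(all ⊤) | OUT=(all ⊤)

Merge at B2: IN[B2] = OUT[B1] = {a: ⊤, b: ⊤, c: ⊤, d: ⊤, e: ⊤, f: ⊤}
Applying B2's transfer function to that IN value gives OUT[B2] (row B2 above).

Answer: {a: ⊤, b: ⊤, c: ⊤, d: ⊤, e: ⊤, f: 2}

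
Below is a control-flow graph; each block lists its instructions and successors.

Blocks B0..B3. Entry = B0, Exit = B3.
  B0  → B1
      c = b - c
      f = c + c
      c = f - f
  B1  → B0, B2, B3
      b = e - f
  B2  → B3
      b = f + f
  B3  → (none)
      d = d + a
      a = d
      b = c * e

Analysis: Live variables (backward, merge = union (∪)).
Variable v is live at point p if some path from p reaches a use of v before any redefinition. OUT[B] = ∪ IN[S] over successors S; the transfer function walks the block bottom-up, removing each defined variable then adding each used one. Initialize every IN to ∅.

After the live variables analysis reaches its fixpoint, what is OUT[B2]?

Answer: {a, c, d, e}

Working:
Fixpoint table:
  B0:  IN={a, b, c, d, e}  OUT={a, c, d, e, f}
  B1:  IN={a, c, d, e, f}  OUT={a, b, c, d, e, f}
  B2:  IN={a, c, d, e, f}  OUT={a, c, d, e}
  B3:  IN={a, c, d, e}  OUT={}

Merge at B2: OUT[B2] = IN[B3] = {a, c, d, e}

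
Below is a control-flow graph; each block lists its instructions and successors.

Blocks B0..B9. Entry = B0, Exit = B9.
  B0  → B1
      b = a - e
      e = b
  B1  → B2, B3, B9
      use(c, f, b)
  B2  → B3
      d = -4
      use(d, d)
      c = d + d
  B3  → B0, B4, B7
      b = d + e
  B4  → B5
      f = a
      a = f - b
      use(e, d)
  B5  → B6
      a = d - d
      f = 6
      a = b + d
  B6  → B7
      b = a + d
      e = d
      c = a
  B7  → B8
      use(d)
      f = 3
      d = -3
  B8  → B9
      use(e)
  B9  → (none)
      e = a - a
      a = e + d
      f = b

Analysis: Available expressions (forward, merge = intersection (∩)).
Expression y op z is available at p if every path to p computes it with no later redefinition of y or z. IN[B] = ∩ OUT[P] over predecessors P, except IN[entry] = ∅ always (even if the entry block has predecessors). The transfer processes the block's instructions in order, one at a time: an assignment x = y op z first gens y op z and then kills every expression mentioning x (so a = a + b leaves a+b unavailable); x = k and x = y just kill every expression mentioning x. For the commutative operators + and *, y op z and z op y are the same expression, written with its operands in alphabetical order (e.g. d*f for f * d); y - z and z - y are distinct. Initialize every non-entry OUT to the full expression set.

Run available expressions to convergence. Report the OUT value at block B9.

Converged values:
  B0: | IN={} | OUT={}
  B1: | IN={} | OUT={}
  B2: | IN={} | OUT={d+d}
  B3: | IN={} | OUT={d+e}
  B4: | IN={d+e} | OUT={d+e, f-b}
  B5: | IN={d+e, f-b} | OUT={b+d, d+e, d-d}
  B6: | IN={b+d, d+e, d-d} | OUT={a+d, d-d}
  B7: | IN={} | OUT={}
  B8: | IN={} | OUT={}
  B9: | IN={} | OUT={d+e}

Merge at B9: IN[B9] = OUT[B1] ∩ OUT[B8] = {}
Applying B9's transfer function to that IN value gives OUT[B9] (row B9 above).

Answer: {d+e}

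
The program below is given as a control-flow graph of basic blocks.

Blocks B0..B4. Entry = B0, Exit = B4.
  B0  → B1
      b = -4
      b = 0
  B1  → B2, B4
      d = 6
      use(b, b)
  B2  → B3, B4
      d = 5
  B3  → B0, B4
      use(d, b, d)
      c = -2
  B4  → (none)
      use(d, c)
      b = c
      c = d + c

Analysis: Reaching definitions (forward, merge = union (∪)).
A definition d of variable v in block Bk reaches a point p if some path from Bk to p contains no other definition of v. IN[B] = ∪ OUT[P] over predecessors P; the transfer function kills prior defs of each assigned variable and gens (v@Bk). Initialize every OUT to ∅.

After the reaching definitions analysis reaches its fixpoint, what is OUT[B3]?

Converged values:
  B0:   IN={b@B0, c@B3, d@B2}   OUT={b@B0, c@B3, d@B2}
  B1:   IN={b@B0, c@B3, d@B2}   OUT={b@B0, c@B3, d@B1}
  B2:   IN={b@B0, c@B3, d@B1}   OUT={b@B0, c@B3, d@B2}
  B3:   IN={b@B0, c@B3, d@B2}   OUT={b@B0, c@B3, d@B2}
  B4:   IN={b@B0, c@B3, d@B1, d@B2}   OUT={b@B4, c@B4, d@B1, d@B2}

Merge at B3: IN[B3] = OUT[B2] = {b@B0, c@B3, d@B2}
Applying B3's transfer function to that IN value gives OUT[B3] (row B3 above).

Answer: {b@B0, c@B3, d@B2}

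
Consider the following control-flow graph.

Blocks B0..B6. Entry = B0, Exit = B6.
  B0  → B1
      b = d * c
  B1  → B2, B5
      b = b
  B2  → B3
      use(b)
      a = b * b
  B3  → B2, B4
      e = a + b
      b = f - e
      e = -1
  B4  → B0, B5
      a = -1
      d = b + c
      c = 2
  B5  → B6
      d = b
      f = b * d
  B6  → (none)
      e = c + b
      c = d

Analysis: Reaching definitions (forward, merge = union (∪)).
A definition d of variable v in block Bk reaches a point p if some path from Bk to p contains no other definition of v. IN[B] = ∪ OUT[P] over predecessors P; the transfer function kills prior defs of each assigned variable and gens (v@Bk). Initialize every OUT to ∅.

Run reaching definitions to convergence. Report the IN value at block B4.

Fixpoint table:
  B0: | IN={a@B4, b@B3, c@B4, d@B4, e@B3} | OUT={a@B4, b@B0, c@B4, d@B4, e@B3}
  B1: | IN={a@B4, b@B0, c@B4, d@B4, e@B3} | OUT={a@B4, b@B1, c@B4, d@B4, e@B3}
  B2: | IN={a@B2, a@B4, b@B1, b@B3, c@B4, d@B4, e@B3} | OUT={a@B2, b@B1, b@B3, c@B4, d@B4, e@B3}
  B3: | IN={a@B2, b@B1, b@B3, c@B4, d@B4, e@B3} | OUT={a@B2, b@B3, c@B4, d@B4, e@B3}
  B4: | IN={a@B2, b@B3, c@B4, d@B4, e@B3} | OUT={a@B4, b@B3, c@B4, d@B4, e@B3}
  B5: | IN={a@B4, b@B1, b@B3, c@B4, d@B4, e@B3} | OUT={a@B4, b@B1, b@B3, c@B4, d@B5, e@B3, f@B5}
  B6: | IN={a@B4, b@B1, b@B3, c@B4, d@B5, e@B3, f@B5} | OUT={a@B4, b@B1, b@B3, c@B6, d@B5, e@B6, f@B5}

Merge at B4: IN[B4] = OUT[B3] = {a@B2, b@B3, c@B4, d@B4, e@B3}

Answer: {a@B2, b@B3, c@B4, d@B4, e@B3}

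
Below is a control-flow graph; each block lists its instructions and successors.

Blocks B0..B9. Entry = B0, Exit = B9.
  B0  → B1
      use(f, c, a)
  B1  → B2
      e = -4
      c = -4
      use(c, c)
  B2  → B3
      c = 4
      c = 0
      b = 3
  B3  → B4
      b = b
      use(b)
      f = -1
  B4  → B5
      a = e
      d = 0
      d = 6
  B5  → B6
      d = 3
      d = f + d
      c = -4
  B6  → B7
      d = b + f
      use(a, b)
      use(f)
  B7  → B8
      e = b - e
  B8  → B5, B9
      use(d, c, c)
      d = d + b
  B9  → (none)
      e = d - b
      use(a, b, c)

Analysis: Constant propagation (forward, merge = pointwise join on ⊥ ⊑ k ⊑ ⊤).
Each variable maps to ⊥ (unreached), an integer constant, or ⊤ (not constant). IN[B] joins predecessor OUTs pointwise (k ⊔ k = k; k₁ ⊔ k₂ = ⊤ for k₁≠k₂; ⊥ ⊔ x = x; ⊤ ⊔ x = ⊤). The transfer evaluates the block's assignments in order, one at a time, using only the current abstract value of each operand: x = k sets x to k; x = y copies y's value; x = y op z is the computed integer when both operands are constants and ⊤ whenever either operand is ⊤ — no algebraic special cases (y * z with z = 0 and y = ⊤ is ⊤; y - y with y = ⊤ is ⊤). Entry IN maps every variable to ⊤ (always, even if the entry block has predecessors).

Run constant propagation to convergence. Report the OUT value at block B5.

Answer: {a: -4, b: 3, c: -4, d: 2, e: ⊤, f: -1}

Derivation:
Converged values:
  B0:  IN=(all ⊤)  OUT=(all ⊤)
  B1:  IN=(all ⊤)  OUT={c:-4, e:-4; rest ⊤}
  B2:  IN={c:-4, e:-4; rest ⊤}  OUT={b:3, c:0, e:-4; rest ⊤}
  B3:  IN={b:3, c:0, e:-4; rest ⊤}  OUT={b:3, c:0, e:-4, f:-1; rest ⊤}
  B4:  IN={b:3, c:0, e:-4, f:-1; rest ⊤}  OUT={a:-4, b:3, c:0, d:6, e:-4, f:-1; rest ⊤}
  B5:  IN={a:-4, b:3, f:-1; rest ⊤}  OUT={a:-4, b:3, c:-4, d:2, f:-1; rest ⊤}
  B6:  IN={a:-4, b:3, c:-4, d:2, f:-1; rest ⊤}  OUT={a:-4, b:3, c:-4, d:2, f:-1; rest ⊤}
  B7:  IN={a:-4, b:3, c:-4, d:2, f:-1; rest ⊤}  OUT={a:-4, b:3, c:-4, d:2, f:-1; rest ⊤}
  B8:  IN={a:-4, b:3, c:-4, d:2, f:-1; rest ⊤}  OUT={a:-4, b:3, c:-4, d:5, f:-1; rest ⊤}
  B9:  IN={a:-4, b:3, c:-4, d:5, f:-1; rest ⊤}  OUT={a:-4, b:3, c:-4, d:5, e:2, f:-1; rest ⊤}

Merge at B5: IN[B5] = OUT[B4] ⊔ OUT[B8] = {a: -4, b: 3, c: ⊤, d: ⊤, e: ⊤, f: -1}
Applying B5's transfer function to that IN value gives OUT[B5] (row B5 above).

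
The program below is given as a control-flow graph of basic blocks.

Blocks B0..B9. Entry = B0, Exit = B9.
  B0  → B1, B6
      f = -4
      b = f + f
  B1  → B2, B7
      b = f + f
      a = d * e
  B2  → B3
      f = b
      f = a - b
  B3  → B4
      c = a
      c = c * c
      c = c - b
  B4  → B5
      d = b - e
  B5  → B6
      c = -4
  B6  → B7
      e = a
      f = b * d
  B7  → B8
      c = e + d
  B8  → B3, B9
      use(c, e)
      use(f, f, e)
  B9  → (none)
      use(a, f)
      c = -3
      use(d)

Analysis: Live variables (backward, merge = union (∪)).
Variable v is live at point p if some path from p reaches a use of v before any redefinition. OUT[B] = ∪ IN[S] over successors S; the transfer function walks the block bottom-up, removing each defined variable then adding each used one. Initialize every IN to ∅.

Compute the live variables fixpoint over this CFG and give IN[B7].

Per-block solution:
  B0:  IN={a, d, e}  OUT={a, b, d, e, f}
  B1:  IN={d, e, f}  OUT={a, b, d, e, f}
  B2:  IN={a, b, e}  OUT={a, b, e}
  B3:  IN={a, b, e}  OUT={a, b, e}
  B4:  IN={a, b, e}  OUT={a, b, d}
  B5:  IN={a, b, d}  OUT={a, b, d}
  B6:  IN={a, b, d}  OUT={a, b, d, e, f}
  B7:  IN={a, b, d, e, f}  OUT={a, b, c, d, e, f}
  B8:  IN={a, b, c, d, e, f}  OUT={a, b, d, e, f}
  B9:  IN={a, d, f}  OUT={}

Merge at B7: OUT[B7] = IN[B8] = {a, b, c, d, e, f}
Applying B7's transfer function to that OUT value gives IN[B7] (row B7 above).

Answer: {a, b, d, e, f}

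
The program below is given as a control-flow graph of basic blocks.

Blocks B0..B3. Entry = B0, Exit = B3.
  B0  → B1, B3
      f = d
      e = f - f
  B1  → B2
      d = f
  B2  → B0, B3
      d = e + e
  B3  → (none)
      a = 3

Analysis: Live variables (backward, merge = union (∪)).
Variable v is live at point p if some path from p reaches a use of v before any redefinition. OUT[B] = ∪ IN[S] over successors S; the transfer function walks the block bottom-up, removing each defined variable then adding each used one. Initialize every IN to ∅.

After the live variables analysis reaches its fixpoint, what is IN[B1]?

Answer: {e, f}

Working:
Fixpoint table:
  B0: | IN={d} | OUT={e, f}
  B1: | IN={e, f} | OUT={e}
  B2: | IN={e} | OUT={d}
  B3: | IN={} | OUT={}

Merge at B1: OUT[B1] = IN[B2] = {e}
Applying B1's transfer function to that OUT value gives IN[B1] (row B1 above).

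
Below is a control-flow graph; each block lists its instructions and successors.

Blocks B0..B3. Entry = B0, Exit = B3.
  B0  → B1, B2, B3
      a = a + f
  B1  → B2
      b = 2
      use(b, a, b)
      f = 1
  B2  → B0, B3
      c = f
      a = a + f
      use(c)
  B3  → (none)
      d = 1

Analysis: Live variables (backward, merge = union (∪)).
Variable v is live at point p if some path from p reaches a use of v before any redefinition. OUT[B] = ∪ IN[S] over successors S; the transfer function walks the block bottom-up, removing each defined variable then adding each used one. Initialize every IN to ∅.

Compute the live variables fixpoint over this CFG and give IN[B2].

Answer: {a, f}

Working:
Per-block solution:
  B0:   IN={a, f}   OUT={a, f}
  B1:   IN={a}   OUT={a, f}
  B2:   IN={a, f}   OUT={a, f}
  B3:   IN={}   OUT={}

Merge at B2: OUT[B2] = IN[B0] ⊔ IN[B3] = {a, f}
Applying B2's transfer function to that OUT value gives IN[B2] (row B2 above).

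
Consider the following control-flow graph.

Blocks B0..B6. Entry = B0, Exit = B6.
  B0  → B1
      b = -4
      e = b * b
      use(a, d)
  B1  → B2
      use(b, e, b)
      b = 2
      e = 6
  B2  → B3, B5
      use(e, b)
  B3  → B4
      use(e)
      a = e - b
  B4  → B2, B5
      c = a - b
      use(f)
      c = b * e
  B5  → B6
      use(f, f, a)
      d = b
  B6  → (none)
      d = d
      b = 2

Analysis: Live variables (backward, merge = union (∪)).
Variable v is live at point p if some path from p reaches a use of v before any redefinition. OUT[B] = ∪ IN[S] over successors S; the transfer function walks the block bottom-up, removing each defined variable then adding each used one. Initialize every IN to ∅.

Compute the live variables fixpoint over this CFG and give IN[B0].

Answer: {a, d, f}

Trace:
Per-block solution:
  B0:  IN={a, d, f}  OUT={a, b, e, f}
  B1:  IN={a, b, e, f}  OUT={a, b, e, f}
  B2:  IN={a, b, e, f}  OUT={a, b, e, f}
  B3:  IN={b, e, f}  OUT={a, b, e, f}
  B4:  IN={a, b, e, f}  OUT={a, b, e, f}
  B5:  IN={a, b, f}  OUT={d}
  B6:  IN={d}  OUT={}

Merge at B0: OUT[B0] = IN[B1] = {a, b, e, f}
Applying B0's transfer function to that OUT value gives IN[B0] (row B0 above).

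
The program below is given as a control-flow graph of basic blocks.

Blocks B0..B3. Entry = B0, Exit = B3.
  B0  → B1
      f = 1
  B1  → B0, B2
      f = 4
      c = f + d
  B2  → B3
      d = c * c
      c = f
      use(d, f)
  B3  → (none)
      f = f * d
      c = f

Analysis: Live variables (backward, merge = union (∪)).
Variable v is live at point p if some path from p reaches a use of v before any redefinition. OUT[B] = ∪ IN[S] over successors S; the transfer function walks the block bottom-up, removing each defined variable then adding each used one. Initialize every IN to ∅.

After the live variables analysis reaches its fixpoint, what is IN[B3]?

Answer: {d, f}

Working:
Fixpoint table:
  B0: | IN={d} | OUT={d}
  B1: | IN={d} | OUT={c, d, f}
  B2: | IN={c, f} | OUT={d, f}
  B3: | IN={d, f} | OUT={}

B3 is the boundary node: OUT[B3] = {}
Applying B3's transfer function to that OUT value gives IN[B3] (row B3 above).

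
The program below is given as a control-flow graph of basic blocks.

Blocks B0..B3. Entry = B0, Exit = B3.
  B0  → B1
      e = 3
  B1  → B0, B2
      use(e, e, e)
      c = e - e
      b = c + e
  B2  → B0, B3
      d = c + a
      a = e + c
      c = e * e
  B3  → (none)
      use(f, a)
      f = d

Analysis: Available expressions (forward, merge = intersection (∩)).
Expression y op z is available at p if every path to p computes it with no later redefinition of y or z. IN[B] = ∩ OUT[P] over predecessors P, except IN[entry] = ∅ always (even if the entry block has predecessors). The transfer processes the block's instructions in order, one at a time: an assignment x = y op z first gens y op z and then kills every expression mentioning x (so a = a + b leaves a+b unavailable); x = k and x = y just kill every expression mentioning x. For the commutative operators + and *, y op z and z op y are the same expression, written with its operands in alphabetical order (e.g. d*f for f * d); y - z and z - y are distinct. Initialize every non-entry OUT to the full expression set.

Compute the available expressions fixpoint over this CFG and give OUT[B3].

Per-block solution:
  B0: | IN={} | OUT={}
  B1: | IN={} | OUT={c+e, e-e}
  B2: | IN={c+e, e-e} | OUT={e*e, e-e}
  B3: | IN={e*e, e-e} | OUT={e*e, e-e}

Merge at B3: IN[B3] = OUT[B2] = {e*e, e-e}
Applying B3's transfer function to that IN value gives OUT[B3] (row B3 above).

Answer: {e*e, e-e}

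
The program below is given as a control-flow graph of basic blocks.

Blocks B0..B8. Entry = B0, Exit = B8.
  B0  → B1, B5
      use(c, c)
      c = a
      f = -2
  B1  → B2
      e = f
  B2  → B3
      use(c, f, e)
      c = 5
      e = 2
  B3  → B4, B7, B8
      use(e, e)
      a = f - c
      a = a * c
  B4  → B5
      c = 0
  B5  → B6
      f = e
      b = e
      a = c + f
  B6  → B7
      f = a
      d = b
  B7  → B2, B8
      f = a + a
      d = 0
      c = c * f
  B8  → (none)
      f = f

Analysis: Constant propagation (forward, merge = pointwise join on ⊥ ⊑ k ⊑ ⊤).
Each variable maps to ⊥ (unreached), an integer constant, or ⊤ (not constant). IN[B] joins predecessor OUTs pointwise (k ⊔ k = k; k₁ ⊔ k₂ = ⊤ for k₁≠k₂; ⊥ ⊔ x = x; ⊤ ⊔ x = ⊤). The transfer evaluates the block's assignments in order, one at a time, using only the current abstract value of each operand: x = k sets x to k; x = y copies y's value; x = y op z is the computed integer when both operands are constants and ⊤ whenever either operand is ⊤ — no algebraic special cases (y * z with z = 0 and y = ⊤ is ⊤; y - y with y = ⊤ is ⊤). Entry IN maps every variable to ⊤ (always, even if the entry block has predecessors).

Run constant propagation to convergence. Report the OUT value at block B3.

Per-block solution:
  B0: | IN=(all ⊤) | OUT={f:-2; rest ⊤}
  B1: | IN={f:-2; rest ⊤} | OUT={e:-2, f:-2; rest ⊤}
  B2: | IN=(all ⊤) | OUT={c:5, e:2; rest ⊤}
  B3: | IN={c:5, e:2; rest ⊤} | OUT={c:5, e:2; rest ⊤}
  B4: | IN={c:5, e:2; rest ⊤} | OUT={c:0, e:2; rest ⊤}
  B5: | IN=(all ⊤) | OUT=(all ⊤)
  B6: | IN=(all ⊤) | OUT=(all ⊤)
  B7: | IN=(all ⊤) | OUT={d:0; rest ⊤}
  B8: | IN=(all ⊤) | OUT=(all ⊤)

Merge at B3: IN[B3] = OUT[B2] = {a: ⊤, b: ⊤, c: 5, d: ⊤, e: 2, f: ⊤}
Applying B3's transfer function to that IN value gives OUT[B3] (row B3 above).

Answer: {a: ⊤, b: ⊤, c: 5, d: ⊤, e: 2, f: ⊤}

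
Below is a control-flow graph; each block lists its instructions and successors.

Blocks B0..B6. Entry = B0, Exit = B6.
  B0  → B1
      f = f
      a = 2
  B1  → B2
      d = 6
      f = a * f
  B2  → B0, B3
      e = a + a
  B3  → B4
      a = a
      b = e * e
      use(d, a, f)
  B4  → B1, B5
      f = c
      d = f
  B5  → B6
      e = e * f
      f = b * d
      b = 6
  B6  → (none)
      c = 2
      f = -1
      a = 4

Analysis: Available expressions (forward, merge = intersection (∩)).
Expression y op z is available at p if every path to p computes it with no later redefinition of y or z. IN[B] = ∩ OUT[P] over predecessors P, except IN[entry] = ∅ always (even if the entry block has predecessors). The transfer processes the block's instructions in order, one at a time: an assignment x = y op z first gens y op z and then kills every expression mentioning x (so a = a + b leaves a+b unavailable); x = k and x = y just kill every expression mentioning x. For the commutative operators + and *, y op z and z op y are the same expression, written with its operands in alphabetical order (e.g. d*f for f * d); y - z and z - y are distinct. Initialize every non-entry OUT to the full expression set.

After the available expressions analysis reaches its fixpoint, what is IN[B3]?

Answer: {a+a}

Trace:
Fixpoint table:
  B0:  IN={}  OUT={}
  B1:  IN={}  OUT={}
  B2:  IN={}  OUT={a+a}
  B3:  IN={a+a}  OUT={e*e}
  B4:  IN={e*e}  OUT={e*e}
  B5:  IN={e*e}  OUT={}
  B6:  IN={}  OUT={}

Merge at B3: IN[B3] = OUT[B2] = {a+a}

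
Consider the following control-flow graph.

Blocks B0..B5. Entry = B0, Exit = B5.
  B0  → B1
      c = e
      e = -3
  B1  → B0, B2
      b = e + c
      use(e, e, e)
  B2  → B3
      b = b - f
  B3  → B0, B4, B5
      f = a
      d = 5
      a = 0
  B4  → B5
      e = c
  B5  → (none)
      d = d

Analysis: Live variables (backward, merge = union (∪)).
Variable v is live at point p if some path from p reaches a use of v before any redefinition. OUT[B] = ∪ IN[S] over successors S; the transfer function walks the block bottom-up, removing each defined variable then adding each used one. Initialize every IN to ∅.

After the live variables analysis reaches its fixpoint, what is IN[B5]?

Answer: {d}

Derivation:
Per-block solution:
  B0:   IN={a, e, f}   OUT={a, c, e, f}
  B1:   IN={a, c, e, f}   OUT={a, b, c, e, f}
  B2:   IN={a, b, c, e, f}   OUT={a, c, e}
  B3:   IN={a, c, e}   OUT={a, c, d, e, f}
  B4:   IN={c, d}   OUT={d}
  B5:   IN={d}   OUT={}

B5 is the boundary node: OUT[B5] = {}
Applying B5's transfer function to that OUT value gives IN[B5] (row B5 above).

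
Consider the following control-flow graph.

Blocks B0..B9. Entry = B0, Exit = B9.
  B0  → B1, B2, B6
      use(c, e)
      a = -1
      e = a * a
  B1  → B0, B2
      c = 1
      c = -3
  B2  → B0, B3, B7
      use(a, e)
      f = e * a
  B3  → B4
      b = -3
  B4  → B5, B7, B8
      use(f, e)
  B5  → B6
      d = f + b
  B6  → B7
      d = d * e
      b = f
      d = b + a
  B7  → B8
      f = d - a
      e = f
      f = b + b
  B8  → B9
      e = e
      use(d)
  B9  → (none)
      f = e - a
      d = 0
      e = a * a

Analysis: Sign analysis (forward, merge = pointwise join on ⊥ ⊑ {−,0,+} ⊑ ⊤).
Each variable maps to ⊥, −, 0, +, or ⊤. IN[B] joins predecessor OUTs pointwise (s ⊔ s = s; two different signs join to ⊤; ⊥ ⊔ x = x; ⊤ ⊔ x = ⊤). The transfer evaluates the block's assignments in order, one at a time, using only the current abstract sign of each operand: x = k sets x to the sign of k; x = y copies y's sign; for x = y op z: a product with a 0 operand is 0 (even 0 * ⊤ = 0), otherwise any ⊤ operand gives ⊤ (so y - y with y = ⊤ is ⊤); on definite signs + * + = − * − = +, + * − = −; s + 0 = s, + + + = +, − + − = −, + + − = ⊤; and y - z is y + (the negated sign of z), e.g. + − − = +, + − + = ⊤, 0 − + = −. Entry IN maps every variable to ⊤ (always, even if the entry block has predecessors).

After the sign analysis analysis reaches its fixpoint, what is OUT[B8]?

Answer: {a: -, b: ⊤, c: ⊤, d: ⊤, e: ⊤, f: ⊤}

Working:
Converged values:
  B0: | IN=(all ⊤) | OUT={a:-, e:+; rest ⊤}
  B1: | IN={a:-, e:+; rest ⊤} | OUT={a:-, c:-, e:+; rest ⊤}
  B2: | IN={a:-, e:+; rest ⊤} | OUT={a:-, e:+, f:-; rest ⊤}
  B3: | IN={a:-, e:+, f:-; rest ⊤} | OUT={a:-, b:-, e:+, f:-; rest ⊤}
  B4: | IN={a:-, b:-, e:+, f:-; rest ⊤} | OUT={a:-, b:-, e:+, f:-; rest ⊤}
  B5: | IN={a:-, b:-, e:+, f:-; rest ⊤} | OUT={a:-, b:-, d:-, e:+, f:-; rest ⊤}
  B6: | IN={a:-, e:+; rest ⊤} | OUT={a:-, e:+; rest ⊤}
  B7: | IN={a:-, e:+; rest ⊤} | OUT={a:-; rest ⊤}
  B8: | IN={a:-; rest ⊤} | OUT={a:-; rest ⊤}
  B9: | IN={a:-; rest ⊤} | OUT={a:-, d:0, e:+; rest ⊤}

Merge at B8: IN[B8] = OUT[B4] ⊔ OUT[B7] = {a: -, b: ⊤, c: ⊤, d: ⊤, e: ⊤, f: ⊤}
Applying B8's transfer function to that IN value gives OUT[B8] (row B8 above).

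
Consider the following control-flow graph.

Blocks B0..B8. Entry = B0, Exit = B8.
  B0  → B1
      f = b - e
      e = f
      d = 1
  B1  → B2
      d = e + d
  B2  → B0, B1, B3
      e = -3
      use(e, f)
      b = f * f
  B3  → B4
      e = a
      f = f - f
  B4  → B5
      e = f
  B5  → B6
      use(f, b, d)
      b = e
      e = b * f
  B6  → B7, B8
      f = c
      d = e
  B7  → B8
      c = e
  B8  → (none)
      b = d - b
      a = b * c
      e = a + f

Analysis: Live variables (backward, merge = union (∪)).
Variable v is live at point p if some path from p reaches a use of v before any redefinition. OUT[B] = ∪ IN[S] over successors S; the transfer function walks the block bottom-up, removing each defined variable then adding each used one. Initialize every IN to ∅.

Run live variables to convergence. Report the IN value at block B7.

Per-block solution:
  B0:  IN={a, b, c, e}  OUT={a, c, d, e, f}
  B1:  IN={a, c, d, e, f}  OUT={a, c, d, f}
  B2:  IN={a, c, d, f}  OUT={a, b, c, d, e, f}
  B3:  IN={a, b, c, d, f}  OUT={b, c, d, f}
  B4:  IN={b, c, d, f}  OUT={b, c, d, e, f}
  B5:  IN={b, c, d, e, f}  OUT={b, c, e}
  B6:  IN={b, c, e}  OUT={b, c, d, e, f}
  B7:  IN={b, d, e, f}  OUT={b, c, d, f}
  B8:  IN={b, c, d, f}  OUT={}

Merge at B7: OUT[B7] = IN[B8] = {b, c, d, f}
Applying B7's transfer function to that OUT value gives IN[B7] (row B7 above).

Answer: {b, d, e, f}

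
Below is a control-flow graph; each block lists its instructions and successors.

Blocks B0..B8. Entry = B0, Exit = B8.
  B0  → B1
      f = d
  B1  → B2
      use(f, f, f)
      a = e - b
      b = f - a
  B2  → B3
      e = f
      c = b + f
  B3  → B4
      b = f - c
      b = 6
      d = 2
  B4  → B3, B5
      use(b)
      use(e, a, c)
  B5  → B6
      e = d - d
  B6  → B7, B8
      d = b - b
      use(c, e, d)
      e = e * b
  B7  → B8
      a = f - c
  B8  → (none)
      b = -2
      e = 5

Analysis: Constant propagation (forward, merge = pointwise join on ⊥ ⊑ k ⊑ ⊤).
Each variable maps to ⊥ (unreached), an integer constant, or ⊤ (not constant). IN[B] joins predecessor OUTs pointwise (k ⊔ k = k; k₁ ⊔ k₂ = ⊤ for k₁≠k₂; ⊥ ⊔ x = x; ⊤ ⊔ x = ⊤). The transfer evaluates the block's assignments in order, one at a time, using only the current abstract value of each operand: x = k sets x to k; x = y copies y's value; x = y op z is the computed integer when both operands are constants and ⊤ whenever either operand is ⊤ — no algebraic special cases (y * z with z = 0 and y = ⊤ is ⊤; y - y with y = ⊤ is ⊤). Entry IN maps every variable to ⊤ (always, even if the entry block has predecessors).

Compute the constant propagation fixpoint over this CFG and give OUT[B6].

Answer: {a: ⊤, b: 6, c: ⊤, d: 0, e: 0, f: ⊤}

Trace:
Fixpoint table:
  B0: | IN=(all ⊤) | OUT=(all ⊤)
  B1: | IN=(all ⊤) | OUT=(all ⊤)
  B2: | IN=(all ⊤) | OUT=(all ⊤)
  B3: | IN=(all ⊤) | OUT={b:6, d:2; rest ⊤}
  B4: | IN={b:6, d:2; rest ⊤} | OUT={b:6, d:2; rest ⊤}
  B5: | IN={b:6, d:2; rest ⊤} | OUT={b:6, d:2, e:0; rest ⊤}
  B6: | IN={b:6, d:2, e:0; rest ⊤} | OUT={b:6, d:0, e:0; rest ⊤}
  B7: | IN={b:6, d:0, e:0; rest ⊤} | OUT={b:6, d:0, e:0; rest ⊤}
  B8: | IN={b:6, d:0, e:0; rest ⊤} | OUT={b:-2, d:0, e:5; rest ⊤}

Merge at B6: IN[B6] = OUT[B5] = {a: ⊤, b: 6, c: ⊤, d: 2, e: 0, f: ⊤}
Applying B6's transfer function to that IN value gives OUT[B6] (row B6 above).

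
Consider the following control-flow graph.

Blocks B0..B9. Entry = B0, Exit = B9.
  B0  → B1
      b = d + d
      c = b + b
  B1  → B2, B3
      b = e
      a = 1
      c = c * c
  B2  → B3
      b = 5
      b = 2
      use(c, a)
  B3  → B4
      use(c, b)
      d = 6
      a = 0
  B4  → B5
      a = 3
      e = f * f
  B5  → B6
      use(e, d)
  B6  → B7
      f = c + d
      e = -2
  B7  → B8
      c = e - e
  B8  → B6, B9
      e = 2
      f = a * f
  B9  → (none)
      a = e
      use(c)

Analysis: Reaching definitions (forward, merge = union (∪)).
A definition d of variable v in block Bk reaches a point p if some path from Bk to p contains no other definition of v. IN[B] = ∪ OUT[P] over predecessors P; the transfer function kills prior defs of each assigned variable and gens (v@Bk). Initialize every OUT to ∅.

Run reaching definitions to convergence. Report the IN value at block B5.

Answer: {a@B4, b@B1, b@B2, c@B1, d@B3, e@B4}

Working:
Fixpoint table:
  B0: | IN={} | OUT={b@B0, c@B0}
  B1: | IN={b@B0, c@B0} | OUT={a@B1, b@B1, c@B1}
  B2: | IN={a@B1, b@B1, c@B1} | OUT={a@B1, b@B2, c@B1}
  B3: | IN={a@B1, b@B1, b@B2, c@B1} | OUT={a@B3, b@B1, b@B2, c@B1, d@B3}
  B4: | IN={a@B3, b@B1, b@B2, c@B1, d@B3} | OUT={a@B4, b@B1, b@B2, c@B1, d@B3, e@B4}
  B5: | IN={a@B4, b@B1, b@B2, c@B1, d@B3, e@B4} | OUT={a@B4, b@B1, b@B2, c@B1, d@B3, e@B4}
  B6: | IN={a@B4, b@B1, b@B2, c@B1, c@B7, d@B3, e@B4, e@B8, f@B8} | OUT={a@B4, b@B1, b@B2, c@B1, c@B7, d@B3, e@B6, f@B6}
  B7: | IN={a@B4, b@B1, b@B2, c@B1, c@B7, d@B3, e@B6, f@B6} | OUT={a@B4, b@B1, b@B2, c@B7, d@B3, e@B6, f@B6}
  B8: | IN={a@B4, b@B1, b@B2, c@B7, d@B3, e@B6, f@B6} | OUT={a@B4, b@B1, b@B2, c@B7, d@B3, e@B8, f@B8}
  B9: | IN={a@B4, b@B1, b@B2, c@B7, d@B3, e@B8, f@B8} | OUT={a@B9, b@B1, b@B2, c@B7, d@B3, e@B8, f@B8}

Merge at B5: IN[B5] = OUT[B4] = {a@B4, b@B1, b@B2, c@B1, d@B3, e@B4}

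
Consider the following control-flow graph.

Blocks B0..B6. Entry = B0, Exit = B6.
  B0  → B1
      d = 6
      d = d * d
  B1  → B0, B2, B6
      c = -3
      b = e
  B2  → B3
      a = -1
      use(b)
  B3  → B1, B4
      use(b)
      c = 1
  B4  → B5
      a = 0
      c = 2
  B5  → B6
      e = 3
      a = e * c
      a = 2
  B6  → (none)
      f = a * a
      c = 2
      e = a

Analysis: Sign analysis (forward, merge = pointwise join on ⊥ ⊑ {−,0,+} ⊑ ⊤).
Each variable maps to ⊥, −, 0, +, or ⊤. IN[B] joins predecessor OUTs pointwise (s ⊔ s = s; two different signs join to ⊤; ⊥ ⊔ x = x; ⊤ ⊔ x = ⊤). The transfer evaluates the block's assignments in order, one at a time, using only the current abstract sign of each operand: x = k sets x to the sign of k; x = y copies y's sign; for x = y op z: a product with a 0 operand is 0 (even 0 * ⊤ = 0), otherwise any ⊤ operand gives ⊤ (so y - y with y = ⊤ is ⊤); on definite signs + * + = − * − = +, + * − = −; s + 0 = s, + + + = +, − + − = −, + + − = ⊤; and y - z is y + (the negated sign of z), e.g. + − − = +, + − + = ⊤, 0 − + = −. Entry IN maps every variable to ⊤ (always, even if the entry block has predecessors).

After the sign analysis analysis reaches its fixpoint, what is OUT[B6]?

Per-block solution:
  B0:   IN=(all ⊤)   OUT={d:+; rest ⊤}
  B1:   IN={d:+; rest ⊤}   OUT={c:-, d:+; rest ⊤}
  B2:   IN={c:-, d:+; rest ⊤}   OUT={a:-, c:-, d:+; rest ⊤}
  B3:   IN={a:-, c:-, d:+; rest ⊤}   OUT={a:-, c:+, d:+; rest ⊤}
  B4:   IN={a:-, c:+, d:+; rest ⊤}   OUT={a:0, c:+, d:+; rest ⊤}
  B5:   IN={a:0, c:+, d:+; rest ⊤}   OUT={a:+, c:+, d:+, e:+; rest ⊤}
  B6:   IN={d:+; rest ⊤}   OUT={c:+, d:+; rest ⊤}

Merge at B6: IN[B6] = OUT[B1] ⊔ OUT[B5] = {a: ⊤, b: ⊤, c: ⊤, d: +, e: ⊤, f: ⊤}
Applying B6's transfer function to that IN value gives OUT[B6] (row B6 above).

Answer: {a: ⊤, b: ⊤, c: +, d: +, e: ⊤, f: ⊤}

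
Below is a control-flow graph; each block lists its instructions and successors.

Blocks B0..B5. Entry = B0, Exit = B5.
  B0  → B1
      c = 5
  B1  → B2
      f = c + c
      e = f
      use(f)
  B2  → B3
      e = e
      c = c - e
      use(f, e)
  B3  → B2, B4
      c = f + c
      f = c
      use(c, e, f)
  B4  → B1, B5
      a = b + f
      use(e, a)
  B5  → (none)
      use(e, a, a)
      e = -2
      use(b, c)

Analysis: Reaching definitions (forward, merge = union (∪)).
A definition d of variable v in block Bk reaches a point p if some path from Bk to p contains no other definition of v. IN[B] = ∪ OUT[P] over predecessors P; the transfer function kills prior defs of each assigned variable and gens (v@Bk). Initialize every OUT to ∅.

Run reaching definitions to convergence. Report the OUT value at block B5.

Answer: {a@B4, c@B3, e@B5, f@B3}

Trace:
Per-block solution:
  B0:   IN={}   OUT={c@B0}
  B1:   IN={a@B4, c@B0, c@B3, e@B2, f@B3}   OUT={a@B4, c@B0, c@B3, e@B1, f@B1}
  B2:   IN={a@B4, c@B0, c@B3, e@B1, e@B2, f@B1, f@B3}   OUT={a@B4, c@B2, e@B2, f@B1, f@B3}
  B3:   IN={a@B4, c@B2, e@B2, f@B1, f@B3}   OUT={a@B4, c@B3, e@B2, f@B3}
  B4:   IN={a@B4, c@B3, e@B2, f@B3}   OUT={a@B4, c@B3, e@B2, f@B3}
  B5:   IN={a@B4, c@B3, e@B2, f@B3}   OUT={a@B4, c@B3, e@B5, f@B3}

Merge at B5: IN[B5] = OUT[B4] = {a@B4, c@B3, e@B2, f@B3}
Applying B5's transfer function to that IN value gives OUT[B5] (row B5 above).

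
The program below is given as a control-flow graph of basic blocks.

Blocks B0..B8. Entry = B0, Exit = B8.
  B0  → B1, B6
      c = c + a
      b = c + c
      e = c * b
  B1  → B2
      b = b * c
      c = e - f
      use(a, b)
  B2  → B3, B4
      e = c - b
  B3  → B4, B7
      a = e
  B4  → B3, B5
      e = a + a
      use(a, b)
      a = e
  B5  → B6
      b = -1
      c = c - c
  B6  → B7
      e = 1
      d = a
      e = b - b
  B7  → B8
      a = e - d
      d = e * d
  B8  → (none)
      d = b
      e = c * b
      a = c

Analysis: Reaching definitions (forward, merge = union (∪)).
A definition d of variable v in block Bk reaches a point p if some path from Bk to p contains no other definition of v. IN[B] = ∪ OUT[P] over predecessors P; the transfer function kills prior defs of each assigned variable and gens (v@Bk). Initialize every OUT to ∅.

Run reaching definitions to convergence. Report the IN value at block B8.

Converged values:
  B0:   IN={}   OUT={b@B0, c@B0, e@B0}
  B1:   IN={b@B0, c@B0, e@B0}   OUT={b@B1, c@B1, e@B0}
  B2:   IN={b@B1, c@B1, e@B0}   OUT={b@B1, c@B1, e@B2}
  B3:   IN={a@B4, b@B1, c@B1, e@B2, e@B4}   OUT={a@B3, b@B1, c@B1, e@B2, e@B4}
  B4:   IN={a@B3, b@B1, c@B1, e@B2, e@B4}   OUT={a@B4, b@B1, c@B1, e@B4}
  B5:   IN={a@B4, b@B1, c@B1, e@B4}   OUT={a@B4, b@B5, c@B5, e@B4}
  B6:   IN={a@B4, b@B0, b@B5, c@B0, c@B5, e@B0, e@B4}   OUT={a@B4, b@B0, b@B5, c@B0, c@B5, d@B6, e@B6}
  B7:   IN={a@B3, a@B4, b@B0, b@B1, b@B5, c@B0, c@B1, c@B5, d@B6, e@B2, e@B4, e@B6}   OUT={a@B7, b@B0, b@B1, b@B5, c@B0, c@B1, c@B5, d@B7, e@B2, e@B4, e@B6}
  B8:   IN={a@B7, b@B0, b@B1, b@B5, c@B0, c@B1, c@B5, d@B7, e@B2, e@B4, e@B6}   OUT={a@B8, b@B0, b@B1, b@B5, c@B0, c@B1, c@B5, d@B8, e@B8}

Merge at B8: IN[B8] = OUT[B7] = {a@B7, b@B0, b@B1, b@B5, c@B0, c@B1, c@B5, d@B7, e@B2, e@B4, e@B6}

Answer: {a@B7, b@B0, b@B1, b@B5, c@B0, c@B1, c@B5, d@B7, e@B2, e@B4, e@B6}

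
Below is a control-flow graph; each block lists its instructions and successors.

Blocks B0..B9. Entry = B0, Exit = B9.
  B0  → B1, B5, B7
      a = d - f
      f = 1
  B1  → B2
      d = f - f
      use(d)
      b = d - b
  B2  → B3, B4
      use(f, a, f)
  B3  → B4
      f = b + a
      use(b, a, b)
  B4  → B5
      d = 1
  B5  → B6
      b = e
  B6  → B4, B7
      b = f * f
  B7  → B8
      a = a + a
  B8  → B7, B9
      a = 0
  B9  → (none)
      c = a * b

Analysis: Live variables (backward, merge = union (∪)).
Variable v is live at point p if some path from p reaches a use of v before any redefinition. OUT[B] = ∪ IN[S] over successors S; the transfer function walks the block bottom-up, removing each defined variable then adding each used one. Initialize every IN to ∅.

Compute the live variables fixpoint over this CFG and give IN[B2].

Answer: {a, b, e, f}

Trace:
Converged values:
  B0:   IN={b, d, e, f}   OUT={a, b, e, f}
  B1:   IN={a, b, e, f}   OUT={a, b, e, f}
  B2:   IN={a, b, e, f}   OUT={a, b, e, f}
  B3:   IN={a, b, e}   OUT={a, e, f}
  B4:   IN={a, e, f}   OUT={a, e, f}
  B5:   IN={a, e, f}   OUT={a, e, f}
  B6:   IN={a, e, f}   OUT={a, b, e, f}
  B7:   IN={a, b}   OUT={b}
  B8:   IN={b}   OUT={a, b}
  B9:   IN={a, b}   OUT={}

Merge at B2: OUT[B2] = IN[B3] ⊔ IN[B4] = {a, b, e, f}
Applying B2's transfer function to that OUT value gives IN[B2] (row B2 above).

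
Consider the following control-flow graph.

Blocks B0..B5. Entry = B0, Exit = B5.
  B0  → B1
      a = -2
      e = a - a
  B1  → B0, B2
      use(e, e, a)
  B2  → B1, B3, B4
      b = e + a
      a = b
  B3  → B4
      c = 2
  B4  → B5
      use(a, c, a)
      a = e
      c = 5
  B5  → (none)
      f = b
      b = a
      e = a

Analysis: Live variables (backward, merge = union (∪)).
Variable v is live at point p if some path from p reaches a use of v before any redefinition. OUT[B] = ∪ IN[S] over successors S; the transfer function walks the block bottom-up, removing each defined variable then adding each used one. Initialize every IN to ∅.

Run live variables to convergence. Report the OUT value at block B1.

Answer: {a, c, e}

Derivation:
Per-block solution:
  B0:  IN={c}  OUT={a, c, e}
  B1:  IN={a, c, e}  OUT={a, c, e}
  B2:  IN={a, c, e}  OUT={a, b, c, e}
  B3:  IN={a, b, e}  OUT={a, b, c, e}
  B4:  IN={a, b, c, e}  OUT={a, b}
  B5:  IN={a, b}  OUT={}

Merge at B1: OUT[B1] = IN[B0] ⊔ IN[B2] = {a, c, e}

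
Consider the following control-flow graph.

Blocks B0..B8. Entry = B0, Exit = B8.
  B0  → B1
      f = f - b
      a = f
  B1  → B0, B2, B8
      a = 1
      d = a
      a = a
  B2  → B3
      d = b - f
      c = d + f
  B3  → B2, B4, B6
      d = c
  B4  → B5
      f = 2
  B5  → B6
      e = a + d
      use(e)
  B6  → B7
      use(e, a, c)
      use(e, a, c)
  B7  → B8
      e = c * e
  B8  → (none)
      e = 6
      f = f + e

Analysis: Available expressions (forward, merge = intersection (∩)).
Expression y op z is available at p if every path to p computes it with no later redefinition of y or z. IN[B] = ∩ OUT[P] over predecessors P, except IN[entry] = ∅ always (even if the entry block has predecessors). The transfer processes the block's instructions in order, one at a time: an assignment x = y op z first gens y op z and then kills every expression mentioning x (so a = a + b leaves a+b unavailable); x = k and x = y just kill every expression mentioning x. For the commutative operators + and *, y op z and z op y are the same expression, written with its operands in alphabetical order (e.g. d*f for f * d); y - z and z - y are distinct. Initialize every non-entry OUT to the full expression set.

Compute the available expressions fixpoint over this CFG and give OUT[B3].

Answer: {b-f}

Trace:
Per-block solution:
  B0: | IN={} | OUT={}
  B1: | IN={} | OUT={}
  B2: | IN={} | OUT={b-f, d+f}
  B3: | IN={b-f, d+f} | OUT={b-f}
  B4: | IN={b-f} | OUT={}
  B5: | IN={} | OUT={a+d}
  B6: | IN={} | OUT={}
  B7: | IN={} | OUT={}
  B8: | IN={} | OUT={}

Merge at B3: IN[B3] = OUT[B2] = {b-f, d+f}
Applying B3's transfer function to that IN value gives OUT[B3] (row B3 above).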